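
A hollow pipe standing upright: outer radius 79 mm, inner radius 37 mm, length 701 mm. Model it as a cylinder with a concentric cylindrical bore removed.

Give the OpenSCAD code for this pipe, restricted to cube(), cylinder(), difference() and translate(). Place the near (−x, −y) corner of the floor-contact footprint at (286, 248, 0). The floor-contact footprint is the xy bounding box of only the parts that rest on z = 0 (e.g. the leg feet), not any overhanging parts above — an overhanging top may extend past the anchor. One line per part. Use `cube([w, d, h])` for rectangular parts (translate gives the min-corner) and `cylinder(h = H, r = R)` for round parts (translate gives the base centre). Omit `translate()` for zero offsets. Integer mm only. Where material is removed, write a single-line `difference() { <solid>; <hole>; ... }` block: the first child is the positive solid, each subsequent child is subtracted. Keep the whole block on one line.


difference() { translate([365, 327, 0]) cylinder(h = 701, r = 79); translate([365, 327, 0]) cylinder(h = 701, r = 37); }


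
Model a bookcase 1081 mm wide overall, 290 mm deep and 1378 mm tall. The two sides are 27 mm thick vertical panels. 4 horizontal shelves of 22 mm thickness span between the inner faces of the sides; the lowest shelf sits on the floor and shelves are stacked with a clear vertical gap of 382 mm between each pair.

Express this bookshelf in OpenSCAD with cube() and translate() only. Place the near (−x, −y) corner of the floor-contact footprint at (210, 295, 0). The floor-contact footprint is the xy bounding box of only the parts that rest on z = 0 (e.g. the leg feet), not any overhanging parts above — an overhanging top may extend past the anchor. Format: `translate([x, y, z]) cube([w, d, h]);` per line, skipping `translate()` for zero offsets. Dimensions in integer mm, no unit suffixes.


translate([210, 295, 0]) cube([27, 290, 1378]);
translate([1264, 295, 0]) cube([27, 290, 1378]);
translate([237, 295, 0]) cube([1027, 290, 22]);
translate([237, 295, 404]) cube([1027, 290, 22]);
translate([237, 295, 808]) cube([1027, 290, 22]);
translate([237, 295, 1212]) cube([1027, 290, 22]);


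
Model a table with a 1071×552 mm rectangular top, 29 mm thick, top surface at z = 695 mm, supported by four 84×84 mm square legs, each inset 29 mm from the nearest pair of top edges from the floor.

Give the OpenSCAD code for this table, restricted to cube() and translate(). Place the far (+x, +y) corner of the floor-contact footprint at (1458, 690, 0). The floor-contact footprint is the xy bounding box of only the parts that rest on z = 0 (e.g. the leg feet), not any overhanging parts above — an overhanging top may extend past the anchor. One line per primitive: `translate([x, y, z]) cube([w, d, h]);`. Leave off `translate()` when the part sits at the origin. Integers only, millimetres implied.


translate([416, 167, 666]) cube([1071, 552, 29]);
translate([445, 196, 0]) cube([84, 84, 666]);
translate([1374, 196, 0]) cube([84, 84, 666]);
translate([445, 606, 0]) cube([84, 84, 666]);
translate([1374, 606, 0]) cube([84, 84, 666]);


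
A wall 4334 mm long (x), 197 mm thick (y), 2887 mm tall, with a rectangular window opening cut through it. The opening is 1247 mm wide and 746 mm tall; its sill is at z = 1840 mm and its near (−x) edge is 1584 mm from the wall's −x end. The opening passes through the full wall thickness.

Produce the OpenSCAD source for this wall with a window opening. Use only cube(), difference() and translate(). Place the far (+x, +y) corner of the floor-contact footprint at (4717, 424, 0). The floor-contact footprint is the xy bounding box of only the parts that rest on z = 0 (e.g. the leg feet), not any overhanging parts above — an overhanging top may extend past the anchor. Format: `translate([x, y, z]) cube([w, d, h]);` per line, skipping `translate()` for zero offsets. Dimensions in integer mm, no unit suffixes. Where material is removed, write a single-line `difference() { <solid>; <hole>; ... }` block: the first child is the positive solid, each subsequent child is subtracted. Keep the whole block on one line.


difference() { translate([383, 227, 0]) cube([4334, 197, 2887]); translate([1967, 227, 1840]) cube([1247, 197, 746]); }


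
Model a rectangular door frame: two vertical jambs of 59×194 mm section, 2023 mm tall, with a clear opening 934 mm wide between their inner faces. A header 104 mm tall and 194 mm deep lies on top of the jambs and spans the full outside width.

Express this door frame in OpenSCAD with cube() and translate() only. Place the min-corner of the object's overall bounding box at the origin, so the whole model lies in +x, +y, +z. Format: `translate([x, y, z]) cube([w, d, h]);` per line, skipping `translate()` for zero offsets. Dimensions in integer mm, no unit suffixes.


cube([59, 194, 2023]);
translate([993, 0, 0]) cube([59, 194, 2023]);
translate([0, 0, 2023]) cube([1052, 194, 104]);


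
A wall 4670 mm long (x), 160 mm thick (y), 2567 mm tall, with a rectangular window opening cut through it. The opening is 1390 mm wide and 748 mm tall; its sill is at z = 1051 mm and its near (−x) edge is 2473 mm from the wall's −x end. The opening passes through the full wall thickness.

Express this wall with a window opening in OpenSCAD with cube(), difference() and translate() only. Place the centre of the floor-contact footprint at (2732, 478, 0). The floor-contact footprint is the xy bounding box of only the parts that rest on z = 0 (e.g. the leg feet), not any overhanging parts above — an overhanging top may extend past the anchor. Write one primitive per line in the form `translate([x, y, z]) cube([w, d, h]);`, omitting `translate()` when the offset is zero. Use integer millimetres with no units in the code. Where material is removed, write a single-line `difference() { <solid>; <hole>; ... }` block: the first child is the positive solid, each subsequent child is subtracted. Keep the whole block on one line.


difference() { translate([397, 398, 0]) cube([4670, 160, 2567]); translate([2870, 398, 1051]) cube([1390, 160, 748]); }


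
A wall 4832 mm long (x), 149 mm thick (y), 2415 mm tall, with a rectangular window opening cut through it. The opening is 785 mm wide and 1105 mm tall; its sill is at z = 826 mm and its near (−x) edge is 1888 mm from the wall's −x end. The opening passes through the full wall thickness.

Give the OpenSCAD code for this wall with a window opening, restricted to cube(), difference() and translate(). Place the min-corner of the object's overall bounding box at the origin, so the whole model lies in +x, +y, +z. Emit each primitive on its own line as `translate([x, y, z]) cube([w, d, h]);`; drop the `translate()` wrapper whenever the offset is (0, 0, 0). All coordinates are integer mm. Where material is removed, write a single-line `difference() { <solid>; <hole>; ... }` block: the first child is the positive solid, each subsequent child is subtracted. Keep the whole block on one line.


difference() { cube([4832, 149, 2415]); translate([1888, 0, 826]) cube([785, 149, 1105]); }


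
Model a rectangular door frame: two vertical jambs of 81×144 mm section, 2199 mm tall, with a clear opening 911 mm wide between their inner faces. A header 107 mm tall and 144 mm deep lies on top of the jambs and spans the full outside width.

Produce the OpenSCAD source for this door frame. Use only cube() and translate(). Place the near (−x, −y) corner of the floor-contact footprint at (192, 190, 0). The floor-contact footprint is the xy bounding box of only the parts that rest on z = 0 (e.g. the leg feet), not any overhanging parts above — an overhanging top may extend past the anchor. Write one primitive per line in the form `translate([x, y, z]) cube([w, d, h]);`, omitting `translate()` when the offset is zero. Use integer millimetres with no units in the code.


translate([192, 190, 0]) cube([81, 144, 2199]);
translate([1184, 190, 0]) cube([81, 144, 2199]);
translate([192, 190, 2199]) cube([1073, 144, 107]);


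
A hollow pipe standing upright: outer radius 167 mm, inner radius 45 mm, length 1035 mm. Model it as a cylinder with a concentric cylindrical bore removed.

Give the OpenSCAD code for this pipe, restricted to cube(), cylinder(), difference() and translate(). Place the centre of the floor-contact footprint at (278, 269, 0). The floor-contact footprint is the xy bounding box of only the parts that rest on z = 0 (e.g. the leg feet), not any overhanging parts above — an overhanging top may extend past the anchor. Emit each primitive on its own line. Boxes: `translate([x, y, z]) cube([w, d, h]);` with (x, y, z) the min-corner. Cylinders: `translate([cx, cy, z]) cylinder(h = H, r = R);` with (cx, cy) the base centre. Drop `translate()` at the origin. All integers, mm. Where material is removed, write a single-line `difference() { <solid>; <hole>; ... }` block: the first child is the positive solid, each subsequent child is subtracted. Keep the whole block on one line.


difference() { translate([278, 269, 0]) cylinder(h = 1035, r = 167); translate([278, 269, 0]) cylinder(h = 1035, r = 45); }


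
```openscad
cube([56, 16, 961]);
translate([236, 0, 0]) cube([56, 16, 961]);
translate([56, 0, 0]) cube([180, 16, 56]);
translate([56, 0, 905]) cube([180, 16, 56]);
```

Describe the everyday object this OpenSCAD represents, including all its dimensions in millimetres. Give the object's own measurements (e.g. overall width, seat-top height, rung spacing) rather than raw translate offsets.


A rectangular picture frame lying in the x–z plane (depth along y). The opening is 180 mm wide (x) by 849 mm tall (z), surrounded by a border 56 mm wide on all four sides. The frame is 16 mm deep and is made of two full-height vertical stiles with two horizontal rails fitted between them.


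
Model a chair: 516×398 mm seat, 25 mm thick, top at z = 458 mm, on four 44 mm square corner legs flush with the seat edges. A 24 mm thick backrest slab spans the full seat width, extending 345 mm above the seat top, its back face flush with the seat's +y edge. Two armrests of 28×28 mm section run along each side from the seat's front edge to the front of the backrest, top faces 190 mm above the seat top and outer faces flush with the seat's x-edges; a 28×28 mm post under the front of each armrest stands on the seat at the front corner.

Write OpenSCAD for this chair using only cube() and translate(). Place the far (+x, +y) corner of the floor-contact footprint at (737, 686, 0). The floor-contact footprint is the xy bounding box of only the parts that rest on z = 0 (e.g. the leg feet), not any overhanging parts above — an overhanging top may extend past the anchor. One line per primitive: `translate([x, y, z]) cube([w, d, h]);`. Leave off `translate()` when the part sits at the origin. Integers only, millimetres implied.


// leg_h = 458 - 25 = 433
// arm post h = 190 - 28 = 162
translate([221, 288, 433]) cube([516, 398, 25]);
translate([221, 288, 0]) cube([44, 44, 433]);
translate([693, 288, 0]) cube([44, 44, 433]);
translate([221, 642, 0]) cube([44, 44, 433]);
translate([693, 642, 0]) cube([44, 44, 433]);
translate([221, 662, 458]) cube([516, 24, 345]);
translate([221, 288, 620]) cube([28, 374, 28]);
translate([709, 288, 620]) cube([28, 374, 28]);
translate([221, 288, 458]) cube([28, 28, 162]);
translate([709, 288, 458]) cube([28, 28, 162]);


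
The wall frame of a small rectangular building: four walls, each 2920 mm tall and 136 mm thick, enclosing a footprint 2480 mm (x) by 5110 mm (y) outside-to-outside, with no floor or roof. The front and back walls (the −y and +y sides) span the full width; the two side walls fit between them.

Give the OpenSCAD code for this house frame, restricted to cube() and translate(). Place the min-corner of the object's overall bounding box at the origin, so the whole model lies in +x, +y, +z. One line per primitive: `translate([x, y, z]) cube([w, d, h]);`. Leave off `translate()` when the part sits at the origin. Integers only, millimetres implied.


cube([2480, 136, 2920]);
translate([0, 4974, 0]) cube([2480, 136, 2920]);
translate([0, 136, 0]) cube([136, 4838, 2920]);
translate([2344, 136, 0]) cube([136, 4838, 2920]);


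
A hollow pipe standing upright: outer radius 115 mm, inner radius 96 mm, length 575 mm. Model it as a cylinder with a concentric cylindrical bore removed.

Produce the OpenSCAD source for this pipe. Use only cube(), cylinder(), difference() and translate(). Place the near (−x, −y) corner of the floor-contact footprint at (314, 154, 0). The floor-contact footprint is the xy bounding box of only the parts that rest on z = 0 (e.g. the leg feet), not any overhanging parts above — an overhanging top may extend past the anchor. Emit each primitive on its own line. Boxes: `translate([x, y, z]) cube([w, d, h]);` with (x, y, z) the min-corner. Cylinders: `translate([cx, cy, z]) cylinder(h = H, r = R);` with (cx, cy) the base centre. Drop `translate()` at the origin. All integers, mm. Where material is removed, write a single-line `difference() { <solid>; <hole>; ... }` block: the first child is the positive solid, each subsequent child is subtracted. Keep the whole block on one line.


difference() { translate([429, 269, 0]) cylinder(h = 575, r = 115); translate([429, 269, 0]) cylinder(h = 575, r = 96); }


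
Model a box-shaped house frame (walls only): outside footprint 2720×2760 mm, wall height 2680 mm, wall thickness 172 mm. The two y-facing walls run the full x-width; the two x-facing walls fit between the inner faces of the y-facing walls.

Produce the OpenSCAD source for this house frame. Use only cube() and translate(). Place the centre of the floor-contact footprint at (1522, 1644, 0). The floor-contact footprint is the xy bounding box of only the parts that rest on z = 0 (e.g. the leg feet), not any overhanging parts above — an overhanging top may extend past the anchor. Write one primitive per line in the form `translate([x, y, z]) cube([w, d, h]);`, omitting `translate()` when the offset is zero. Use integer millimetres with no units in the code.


translate([162, 264, 0]) cube([2720, 172, 2680]);
translate([162, 2852, 0]) cube([2720, 172, 2680]);
translate([162, 436, 0]) cube([172, 2416, 2680]);
translate([2710, 436, 0]) cube([172, 2416, 2680]);


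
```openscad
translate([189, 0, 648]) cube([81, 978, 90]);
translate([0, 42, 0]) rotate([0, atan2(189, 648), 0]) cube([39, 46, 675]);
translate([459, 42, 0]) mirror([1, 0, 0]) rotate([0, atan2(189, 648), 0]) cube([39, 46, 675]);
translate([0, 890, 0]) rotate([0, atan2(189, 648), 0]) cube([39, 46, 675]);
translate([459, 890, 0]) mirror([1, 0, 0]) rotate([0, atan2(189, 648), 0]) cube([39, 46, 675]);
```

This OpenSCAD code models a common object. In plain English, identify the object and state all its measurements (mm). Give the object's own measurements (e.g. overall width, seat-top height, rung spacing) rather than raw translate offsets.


A sawhorse. A 81×978×90 mm beam (x, y, z) sits on two A-frame leg pairs. Each pair is two raked legs of 39×46 mm section (46 mm along y) splaying symmetrically in x. Each leg rises 648 mm vertically over 189 mm of horizontal reach and is 675 mm long along its own axis. Every leg's outer bottom edge rests on the floor and its outer top edge meets a bottom edge of the beam — the left legs (tilting toward +x) meet the beam's −x bottom edge, the right legs (their mirror images, tilting toward −x) meet its +x bottom edge — so the leg tops tuck under the beam, the beam's underside is 648 mm above the floor, and the feet are 459 mm apart outside-to-outside with the beam centred between them. The two leg pairs are set in 42 mm from either end of the beam.


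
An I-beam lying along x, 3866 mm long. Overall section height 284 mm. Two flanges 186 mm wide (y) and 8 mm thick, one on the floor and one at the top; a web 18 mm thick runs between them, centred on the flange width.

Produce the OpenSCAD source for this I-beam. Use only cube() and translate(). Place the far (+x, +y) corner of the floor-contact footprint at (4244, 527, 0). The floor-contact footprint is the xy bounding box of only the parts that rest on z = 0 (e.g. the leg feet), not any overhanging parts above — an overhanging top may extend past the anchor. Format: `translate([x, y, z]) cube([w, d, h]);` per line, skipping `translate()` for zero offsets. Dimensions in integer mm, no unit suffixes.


translate([378, 341, 0]) cube([3866, 186, 8]);
translate([378, 425, 8]) cube([3866, 18, 268]);
translate([378, 341, 276]) cube([3866, 186, 8]);


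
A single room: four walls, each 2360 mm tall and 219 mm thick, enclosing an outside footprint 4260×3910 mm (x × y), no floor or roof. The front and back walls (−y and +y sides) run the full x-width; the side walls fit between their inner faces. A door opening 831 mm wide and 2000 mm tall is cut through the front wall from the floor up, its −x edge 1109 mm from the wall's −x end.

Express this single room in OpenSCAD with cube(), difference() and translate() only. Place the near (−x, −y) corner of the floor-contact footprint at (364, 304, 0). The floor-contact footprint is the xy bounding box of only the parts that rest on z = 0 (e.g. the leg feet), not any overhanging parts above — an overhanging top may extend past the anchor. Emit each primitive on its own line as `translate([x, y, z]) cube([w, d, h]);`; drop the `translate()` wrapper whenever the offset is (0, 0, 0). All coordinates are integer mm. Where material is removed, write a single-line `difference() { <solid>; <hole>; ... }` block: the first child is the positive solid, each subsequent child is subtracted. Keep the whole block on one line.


difference() { translate([364, 304, 0]) cube([4260, 219, 2360]); translate([1473, 304, 0]) cube([831, 219, 2000]); }
translate([364, 3995, 0]) cube([4260, 219, 2360]);
translate([364, 523, 0]) cube([219, 3472, 2360]);
translate([4405, 523, 0]) cube([219, 3472, 2360]);


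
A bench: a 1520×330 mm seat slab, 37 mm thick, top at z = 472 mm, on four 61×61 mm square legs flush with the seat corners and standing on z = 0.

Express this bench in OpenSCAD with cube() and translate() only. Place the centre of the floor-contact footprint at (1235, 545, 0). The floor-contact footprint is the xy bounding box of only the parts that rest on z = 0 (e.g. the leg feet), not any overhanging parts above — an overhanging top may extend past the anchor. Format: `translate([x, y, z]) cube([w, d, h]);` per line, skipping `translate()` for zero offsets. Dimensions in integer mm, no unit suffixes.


translate([475, 380, 435]) cube([1520, 330, 37]);
translate([475, 380, 0]) cube([61, 61, 435]);
translate([475, 649, 0]) cube([61, 61, 435]);
translate([1934, 380, 0]) cube([61, 61, 435]);
translate([1934, 649, 0]) cube([61, 61, 435]);


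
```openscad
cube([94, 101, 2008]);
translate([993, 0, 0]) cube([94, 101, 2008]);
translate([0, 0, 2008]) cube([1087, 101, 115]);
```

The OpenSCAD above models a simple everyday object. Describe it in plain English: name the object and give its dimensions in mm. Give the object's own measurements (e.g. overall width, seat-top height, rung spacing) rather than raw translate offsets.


A door frame. The clear opening is 899 mm wide and 2008 mm high. Two 94 mm wide jambs, 101 mm deep, stand either side of the opening from the floor to the top of the opening. A 115 mm thick head sits across the top of both jambs, spanning the full outside width of the frame.


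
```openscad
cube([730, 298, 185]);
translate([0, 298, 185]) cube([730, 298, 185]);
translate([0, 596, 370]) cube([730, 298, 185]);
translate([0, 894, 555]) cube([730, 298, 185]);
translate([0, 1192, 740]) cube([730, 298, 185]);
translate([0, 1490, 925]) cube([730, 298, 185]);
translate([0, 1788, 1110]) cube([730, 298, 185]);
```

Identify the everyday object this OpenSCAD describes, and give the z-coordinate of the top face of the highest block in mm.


A staircase. The total rise is 1295 mm.

7 identical blocks, each offset up and back from the previous — a staircase. Each step is 185 mm tall and there are 7 of them, so the total rise is 7 × 185 = 1295 mm.


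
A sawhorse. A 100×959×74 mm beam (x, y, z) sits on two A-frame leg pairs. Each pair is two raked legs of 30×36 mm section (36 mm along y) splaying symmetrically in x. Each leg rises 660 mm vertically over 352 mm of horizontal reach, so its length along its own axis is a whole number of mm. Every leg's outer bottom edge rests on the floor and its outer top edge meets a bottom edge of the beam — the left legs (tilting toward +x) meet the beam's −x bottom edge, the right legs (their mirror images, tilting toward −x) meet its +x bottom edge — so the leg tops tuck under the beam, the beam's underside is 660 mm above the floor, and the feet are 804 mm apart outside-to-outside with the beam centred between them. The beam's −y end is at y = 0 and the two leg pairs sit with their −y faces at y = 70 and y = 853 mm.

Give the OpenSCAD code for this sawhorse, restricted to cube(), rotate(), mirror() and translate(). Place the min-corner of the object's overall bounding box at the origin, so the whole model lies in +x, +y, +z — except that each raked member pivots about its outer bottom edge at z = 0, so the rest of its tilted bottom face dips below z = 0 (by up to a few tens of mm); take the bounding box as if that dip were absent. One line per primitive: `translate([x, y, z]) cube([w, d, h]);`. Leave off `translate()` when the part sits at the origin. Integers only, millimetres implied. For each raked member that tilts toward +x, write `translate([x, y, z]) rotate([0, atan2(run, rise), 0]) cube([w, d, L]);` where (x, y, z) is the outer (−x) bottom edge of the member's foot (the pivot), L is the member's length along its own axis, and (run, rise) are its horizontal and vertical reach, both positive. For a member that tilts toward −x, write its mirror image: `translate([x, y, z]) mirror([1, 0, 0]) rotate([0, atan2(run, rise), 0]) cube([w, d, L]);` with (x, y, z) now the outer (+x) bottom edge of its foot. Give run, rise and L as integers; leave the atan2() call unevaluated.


// leg length = √(352² + 660²) = 748
// right-leg outer foot x = 2·352 + 100 = 804
// beam min-corner = (352, 0, 660)
translate([352, 0, 660]) cube([100, 959, 74]);
translate([0, 70, 0]) rotate([0, atan2(352, 660), 0]) cube([30, 36, 748]);
translate([804, 70, 0]) mirror([1, 0, 0]) rotate([0, atan2(352, 660), 0]) cube([30, 36, 748]);
translate([0, 853, 0]) rotate([0, atan2(352, 660), 0]) cube([30, 36, 748]);
translate([804, 853, 0]) mirror([1, 0, 0]) rotate([0, atan2(352, 660), 0]) cube([30, 36, 748]);


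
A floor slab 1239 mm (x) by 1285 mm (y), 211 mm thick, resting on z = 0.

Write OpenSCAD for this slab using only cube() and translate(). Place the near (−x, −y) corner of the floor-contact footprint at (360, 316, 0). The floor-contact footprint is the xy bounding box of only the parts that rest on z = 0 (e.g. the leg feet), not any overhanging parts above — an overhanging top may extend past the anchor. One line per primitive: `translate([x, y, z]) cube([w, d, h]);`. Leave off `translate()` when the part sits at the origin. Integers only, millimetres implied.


translate([360, 316, 0]) cube([1239, 1285, 211]);


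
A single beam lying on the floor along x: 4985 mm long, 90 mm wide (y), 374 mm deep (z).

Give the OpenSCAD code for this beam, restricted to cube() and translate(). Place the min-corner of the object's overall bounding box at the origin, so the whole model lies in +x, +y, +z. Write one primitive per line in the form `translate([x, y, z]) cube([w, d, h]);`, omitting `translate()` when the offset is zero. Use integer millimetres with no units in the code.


cube([4985, 90, 374]);


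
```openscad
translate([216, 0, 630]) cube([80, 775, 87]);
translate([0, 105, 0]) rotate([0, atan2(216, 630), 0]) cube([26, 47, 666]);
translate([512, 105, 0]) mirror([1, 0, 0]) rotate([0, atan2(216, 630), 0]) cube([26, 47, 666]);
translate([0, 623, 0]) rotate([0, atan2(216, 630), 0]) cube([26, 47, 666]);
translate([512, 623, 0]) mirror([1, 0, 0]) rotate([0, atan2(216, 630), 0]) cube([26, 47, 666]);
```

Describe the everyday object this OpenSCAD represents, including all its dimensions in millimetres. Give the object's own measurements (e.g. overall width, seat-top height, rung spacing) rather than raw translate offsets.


A sawhorse. A 80×775×87 mm beam (x, y, z) sits on two A-frame leg pairs. Each pair is two raked legs of 26×47 mm section (47 mm along y) splaying symmetrically in x. Each leg rises 630 mm vertically over 216 mm of horizontal reach and is 666 mm long along its own axis. Every leg's outer bottom edge rests on the floor and its outer top edge meets a bottom edge of the beam — the left legs (tilting toward +x) meet the beam's −x bottom edge, the right legs (their mirror images, tilting toward −x) meet its +x bottom edge — so the leg tops tuck under the beam, the beam's underside is 630 mm above the floor, and the feet are 512 mm apart outside-to-outside with the beam centred between them. The two leg pairs are set in 105 mm from either end of the beam.


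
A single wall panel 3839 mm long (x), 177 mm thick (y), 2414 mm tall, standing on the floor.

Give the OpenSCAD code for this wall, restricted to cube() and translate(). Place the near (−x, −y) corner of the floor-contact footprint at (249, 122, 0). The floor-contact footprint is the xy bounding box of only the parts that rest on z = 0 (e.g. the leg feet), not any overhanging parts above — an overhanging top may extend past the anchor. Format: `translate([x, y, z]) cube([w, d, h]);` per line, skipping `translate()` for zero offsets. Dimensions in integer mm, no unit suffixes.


translate([249, 122, 0]) cube([3839, 177, 2414]);


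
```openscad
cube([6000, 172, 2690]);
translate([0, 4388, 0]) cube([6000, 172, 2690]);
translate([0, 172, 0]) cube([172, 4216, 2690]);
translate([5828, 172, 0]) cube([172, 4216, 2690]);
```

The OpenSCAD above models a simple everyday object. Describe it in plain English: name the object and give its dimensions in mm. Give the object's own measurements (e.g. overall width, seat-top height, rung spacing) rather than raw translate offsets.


The wall frame of a small rectangular building: four walls, each 2690 mm tall and 172 mm thick, enclosing a footprint 6000 mm (x) by 4560 mm (y) outside-to-outside, with no floor or roof. The front and back walls (the −y and +y sides) span the full width; the two side walls fit between them.


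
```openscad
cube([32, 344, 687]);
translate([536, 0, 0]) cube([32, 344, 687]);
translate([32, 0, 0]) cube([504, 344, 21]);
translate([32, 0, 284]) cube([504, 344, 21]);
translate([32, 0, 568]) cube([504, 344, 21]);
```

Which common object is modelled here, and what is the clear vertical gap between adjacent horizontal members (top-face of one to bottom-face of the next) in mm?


A bookshelf. The clear shelf gap is 263 mm.

Two tall side panels with 3 horizontal boards between them — a bookshelf. The first two shelf undersides are at z = 0 and z = 284; with shelf thickness 21, the clear gap is 284 − 0 − 21 = 263 mm.


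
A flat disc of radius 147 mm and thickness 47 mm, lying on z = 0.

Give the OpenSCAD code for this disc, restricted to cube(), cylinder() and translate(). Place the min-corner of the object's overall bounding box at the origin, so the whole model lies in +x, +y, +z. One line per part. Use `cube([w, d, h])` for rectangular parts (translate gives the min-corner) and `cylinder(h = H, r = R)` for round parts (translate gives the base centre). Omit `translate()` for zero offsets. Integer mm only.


translate([147, 147, 0]) cylinder(h = 47, r = 147);


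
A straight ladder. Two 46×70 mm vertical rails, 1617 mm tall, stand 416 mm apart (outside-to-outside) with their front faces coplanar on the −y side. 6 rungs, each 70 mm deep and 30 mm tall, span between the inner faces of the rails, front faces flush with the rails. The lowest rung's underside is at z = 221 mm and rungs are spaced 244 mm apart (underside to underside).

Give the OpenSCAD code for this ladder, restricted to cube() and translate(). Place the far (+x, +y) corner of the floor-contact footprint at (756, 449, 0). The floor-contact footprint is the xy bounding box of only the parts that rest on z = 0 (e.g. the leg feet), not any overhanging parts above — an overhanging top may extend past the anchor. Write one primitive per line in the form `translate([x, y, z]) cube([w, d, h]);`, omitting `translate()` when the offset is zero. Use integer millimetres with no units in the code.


// rung span = 416 - 2*46 = 324
// rung[k] z = 221 + k*244
translate([340, 379, 0]) cube([46, 70, 1617]);
translate([710, 379, 0]) cube([46, 70, 1617]);
translate([386, 379, 221]) cube([324, 70, 30]);
translate([386, 379, 465]) cube([324, 70, 30]);
translate([386, 379, 709]) cube([324, 70, 30]);
translate([386, 379, 953]) cube([324, 70, 30]);
translate([386, 379, 1197]) cube([324, 70, 30]);
translate([386, 379, 1441]) cube([324, 70, 30]);


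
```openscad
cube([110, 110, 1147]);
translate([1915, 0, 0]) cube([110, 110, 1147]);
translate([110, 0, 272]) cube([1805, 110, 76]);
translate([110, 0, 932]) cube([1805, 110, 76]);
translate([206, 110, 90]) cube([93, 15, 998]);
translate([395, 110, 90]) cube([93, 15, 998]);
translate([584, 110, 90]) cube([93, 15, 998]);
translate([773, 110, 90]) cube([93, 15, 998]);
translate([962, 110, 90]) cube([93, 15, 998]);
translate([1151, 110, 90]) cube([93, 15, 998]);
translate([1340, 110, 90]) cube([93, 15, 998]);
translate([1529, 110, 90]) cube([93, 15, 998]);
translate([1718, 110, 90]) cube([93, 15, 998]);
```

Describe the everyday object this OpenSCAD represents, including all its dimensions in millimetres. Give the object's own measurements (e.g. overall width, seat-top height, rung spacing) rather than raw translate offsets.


A fence section. Two 110×110 mm posts, 1147 mm tall, stand on the floor with a clear span of 1805 mm between their inner faces. Two horizontal rails of 110×76 mm section span the gap between the posts with their undersides at z = 272 mm and z = 932 mm, flush with the posts' −y face. 9 pickets, each 93 mm wide, 15 mm thick and 998 mm tall, are fixed to the +y face of the rails with their bottoms at z = 90 mm, spaced across the span with a 96 mm gap after the −x post and between neighbouring pickets, with 104 mm left before the +x post.


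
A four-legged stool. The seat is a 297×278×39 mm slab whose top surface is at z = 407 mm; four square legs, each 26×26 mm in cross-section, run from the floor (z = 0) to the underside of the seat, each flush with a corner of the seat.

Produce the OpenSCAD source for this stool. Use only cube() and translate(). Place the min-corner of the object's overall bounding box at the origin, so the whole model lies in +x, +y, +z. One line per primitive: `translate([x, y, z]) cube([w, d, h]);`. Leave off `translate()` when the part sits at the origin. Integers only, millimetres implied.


translate([0, 0, 368]) cube([297, 278, 39]);
cube([26, 26, 368]);
translate([271, 0, 0]) cube([26, 26, 368]);
translate([0, 252, 0]) cube([26, 26, 368]);
translate([271, 252, 0]) cube([26, 26, 368]);


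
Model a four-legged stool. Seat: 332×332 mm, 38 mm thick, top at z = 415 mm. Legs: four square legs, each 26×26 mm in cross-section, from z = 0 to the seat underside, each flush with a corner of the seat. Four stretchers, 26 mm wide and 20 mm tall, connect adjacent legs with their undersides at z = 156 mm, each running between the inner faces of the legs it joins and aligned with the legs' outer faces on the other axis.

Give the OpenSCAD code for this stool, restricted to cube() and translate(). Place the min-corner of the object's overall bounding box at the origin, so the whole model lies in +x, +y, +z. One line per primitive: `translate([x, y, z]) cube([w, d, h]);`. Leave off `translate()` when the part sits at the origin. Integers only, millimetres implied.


translate([0, 0, 377]) cube([332, 332, 38]);
cube([26, 26, 377]);
translate([306, 0, 0]) cube([26, 26, 377]);
translate([0, 306, 0]) cube([26, 26, 377]);
translate([306, 306, 0]) cube([26, 26, 377]);
translate([26, 0, 156]) cube([280, 26, 20]);
translate([26, 306, 156]) cube([280, 26, 20]);
translate([0, 26, 156]) cube([26, 280, 20]);
translate([306, 26, 156]) cube([26, 280, 20]);


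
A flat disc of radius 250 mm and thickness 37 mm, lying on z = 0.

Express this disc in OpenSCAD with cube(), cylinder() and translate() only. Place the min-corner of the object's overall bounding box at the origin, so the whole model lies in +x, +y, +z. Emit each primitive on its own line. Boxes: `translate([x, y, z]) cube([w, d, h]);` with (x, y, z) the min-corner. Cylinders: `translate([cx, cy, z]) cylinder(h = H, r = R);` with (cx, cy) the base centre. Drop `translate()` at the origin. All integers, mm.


translate([250, 250, 0]) cylinder(h = 37, r = 250);


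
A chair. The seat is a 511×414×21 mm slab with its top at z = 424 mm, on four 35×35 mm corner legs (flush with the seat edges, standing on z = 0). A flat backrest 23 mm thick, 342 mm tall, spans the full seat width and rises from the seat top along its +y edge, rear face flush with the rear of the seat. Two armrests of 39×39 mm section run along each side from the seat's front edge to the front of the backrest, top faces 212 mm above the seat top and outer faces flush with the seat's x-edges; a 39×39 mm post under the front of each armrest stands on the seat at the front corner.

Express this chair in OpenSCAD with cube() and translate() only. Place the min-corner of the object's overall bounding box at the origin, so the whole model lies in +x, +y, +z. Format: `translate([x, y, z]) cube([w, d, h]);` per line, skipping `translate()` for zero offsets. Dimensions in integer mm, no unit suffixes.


translate([0, 0, 403]) cube([511, 414, 21]);
cube([35, 35, 403]);
translate([476, 0, 0]) cube([35, 35, 403]);
translate([0, 379, 0]) cube([35, 35, 403]);
translate([476, 379, 0]) cube([35, 35, 403]);
translate([0, 391, 424]) cube([511, 23, 342]);
translate([0, 0, 597]) cube([39, 391, 39]);
translate([472, 0, 597]) cube([39, 391, 39]);
translate([0, 0, 424]) cube([39, 39, 173]);
translate([472, 0, 424]) cube([39, 39, 173]);


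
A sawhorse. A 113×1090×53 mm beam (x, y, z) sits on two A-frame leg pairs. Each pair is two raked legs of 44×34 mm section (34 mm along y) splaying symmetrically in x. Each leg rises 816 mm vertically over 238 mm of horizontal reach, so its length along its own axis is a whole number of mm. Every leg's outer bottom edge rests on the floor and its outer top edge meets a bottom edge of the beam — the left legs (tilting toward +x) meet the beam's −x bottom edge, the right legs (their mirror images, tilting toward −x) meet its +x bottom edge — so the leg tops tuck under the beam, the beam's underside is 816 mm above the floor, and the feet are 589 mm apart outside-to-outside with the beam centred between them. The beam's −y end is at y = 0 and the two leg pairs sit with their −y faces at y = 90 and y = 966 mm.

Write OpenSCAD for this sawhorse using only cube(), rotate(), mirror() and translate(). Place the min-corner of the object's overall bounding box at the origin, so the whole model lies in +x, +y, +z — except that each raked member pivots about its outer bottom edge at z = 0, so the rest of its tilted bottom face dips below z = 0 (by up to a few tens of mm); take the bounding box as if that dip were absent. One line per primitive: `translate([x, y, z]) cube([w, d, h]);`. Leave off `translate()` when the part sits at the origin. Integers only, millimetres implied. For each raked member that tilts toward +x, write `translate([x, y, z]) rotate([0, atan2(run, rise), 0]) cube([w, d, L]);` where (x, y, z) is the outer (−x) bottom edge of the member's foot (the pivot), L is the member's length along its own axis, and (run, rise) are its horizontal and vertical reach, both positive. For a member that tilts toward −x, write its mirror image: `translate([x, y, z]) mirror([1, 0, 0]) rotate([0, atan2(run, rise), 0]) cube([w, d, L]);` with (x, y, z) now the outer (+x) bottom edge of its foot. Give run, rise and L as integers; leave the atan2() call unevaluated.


// leg length = √(238² + 816²) = 850
// right-leg outer foot x = 2·238 + 113 = 589
// beam min-corner = (238, 0, 816)
translate([238, 0, 816]) cube([113, 1090, 53]);
translate([0, 90, 0]) rotate([0, atan2(238, 816), 0]) cube([44, 34, 850]);
translate([589, 90, 0]) mirror([1, 0, 0]) rotate([0, atan2(238, 816), 0]) cube([44, 34, 850]);
translate([0, 966, 0]) rotate([0, atan2(238, 816), 0]) cube([44, 34, 850]);
translate([589, 966, 0]) mirror([1, 0, 0]) rotate([0, atan2(238, 816), 0]) cube([44, 34, 850]);


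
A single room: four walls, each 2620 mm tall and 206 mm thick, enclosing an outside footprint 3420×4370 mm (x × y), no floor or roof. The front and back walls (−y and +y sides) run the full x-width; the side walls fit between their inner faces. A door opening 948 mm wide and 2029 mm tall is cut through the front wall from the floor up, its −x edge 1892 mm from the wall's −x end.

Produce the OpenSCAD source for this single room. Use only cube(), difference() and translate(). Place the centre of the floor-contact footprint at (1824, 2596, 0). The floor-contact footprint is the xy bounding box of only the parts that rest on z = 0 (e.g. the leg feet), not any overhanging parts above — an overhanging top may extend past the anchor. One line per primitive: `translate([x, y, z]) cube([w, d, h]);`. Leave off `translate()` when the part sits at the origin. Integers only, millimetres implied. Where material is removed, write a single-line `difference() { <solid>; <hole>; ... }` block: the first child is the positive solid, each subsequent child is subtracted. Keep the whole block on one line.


difference() { translate([114, 411, 0]) cube([3420, 206, 2620]); translate([2006, 411, 0]) cube([948, 206, 2029]); }
translate([114, 4575, 0]) cube([3420, 206, 2620]);
translate([114, 617, 0]) cube([206, 3958, 2620]);
translate([3328, 617, 0]) cube([206, 3958, 2620]);


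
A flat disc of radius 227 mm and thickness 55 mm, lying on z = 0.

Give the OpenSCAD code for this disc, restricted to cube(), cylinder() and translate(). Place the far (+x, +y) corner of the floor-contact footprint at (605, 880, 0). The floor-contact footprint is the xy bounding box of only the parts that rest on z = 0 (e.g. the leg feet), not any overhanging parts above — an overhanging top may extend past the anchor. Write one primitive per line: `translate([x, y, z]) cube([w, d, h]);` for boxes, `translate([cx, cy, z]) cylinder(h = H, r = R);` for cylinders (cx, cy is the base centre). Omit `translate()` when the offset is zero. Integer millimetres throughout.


translate([378, 653, 0]) cylinder(h = 55, r = 227);


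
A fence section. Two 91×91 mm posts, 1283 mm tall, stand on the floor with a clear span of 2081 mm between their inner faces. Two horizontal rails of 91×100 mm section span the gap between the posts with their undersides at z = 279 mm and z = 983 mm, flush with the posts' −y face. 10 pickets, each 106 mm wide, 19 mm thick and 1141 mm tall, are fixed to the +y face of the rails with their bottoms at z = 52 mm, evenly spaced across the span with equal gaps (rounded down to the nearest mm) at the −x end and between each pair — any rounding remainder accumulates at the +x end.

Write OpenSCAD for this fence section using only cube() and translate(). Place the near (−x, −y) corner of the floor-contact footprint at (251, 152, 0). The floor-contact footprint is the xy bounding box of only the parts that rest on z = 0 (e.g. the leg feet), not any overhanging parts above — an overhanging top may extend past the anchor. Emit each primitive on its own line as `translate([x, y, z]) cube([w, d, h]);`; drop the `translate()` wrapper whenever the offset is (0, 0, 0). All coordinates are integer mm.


translate([251, 152, 0]) cube([91, 91, 1283]);
translate([2423, 152, 0]) cube([91, 91, 1283]);
translate([342, 152, 279]) cube([2081, 91, 100]);
translate([342, 152, 983]) cube([2081, 91, 100]);
translate([434, 243, 52]) cube([106, 19, 1141]);
translate([632, 243, 52]) cube([106, 19, 1141]);
translate([830, 243, 52]) cube([106, 19, 1141]);
translate([1028, 243, 52]) cube([106, 19, 1141]);
translate([1226, 243, 52]) cube([106, 19, 1141]);
translate([1424, 243, 52]) cube([106, 19, 1141]);
translate([1622, 243, 52]) cube([106, 19, 1141]);
translate([1820, 243, 52]) cube([106, 19, 1141]);
translate([2018, 243, 52]) cube([106, 19, 1141]);
translate([2216, 243, 52]) cube([106, 19, 1141]);
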